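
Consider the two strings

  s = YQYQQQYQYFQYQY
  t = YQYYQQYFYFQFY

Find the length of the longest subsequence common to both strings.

10

Taking Y at s[1]=t[1], then Q at s[2]=t[2], then Y at s[3]=t[4], then Q at s[5]=t[5], then Q at s[6]=t[6], then Y at s[7]=t[7], then Y at s[9]=t[9], then F at s[10]=t[10], then Q at s[11]=t[11], then Y at s[14]=t[13] gives a common subsequence of length 10. Since dp[14][13] = 10, nothing longer is possible.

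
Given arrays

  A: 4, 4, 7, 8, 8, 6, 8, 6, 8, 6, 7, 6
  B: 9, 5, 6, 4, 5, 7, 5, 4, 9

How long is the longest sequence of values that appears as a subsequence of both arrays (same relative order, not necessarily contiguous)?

2

One common subsequence of length 2: 4 [1,4], 4 [2,8]. The LCS DP gives dp[12][9] = 2, so this is optimal.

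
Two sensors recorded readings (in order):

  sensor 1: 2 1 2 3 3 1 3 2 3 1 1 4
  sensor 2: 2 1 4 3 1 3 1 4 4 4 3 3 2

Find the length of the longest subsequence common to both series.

One common subsequence of length 7: 2 at sensor 1[1]=sensor 2[1] → 1 at sensor 1[2]=sensor 2[2] → 3 at sensor 1[4]=sensor 2[4] → 3 at sensor 1[5]=sensor 2[6] → 1 at sensor 1[6]=sensor 2[7] → 3 at sensor 1[7]=sensor 2[12] → 2 at sensor 1[8]=sensor 2[13]. The LCS DP gives dp[12][13] = 7, so this is optimal.

7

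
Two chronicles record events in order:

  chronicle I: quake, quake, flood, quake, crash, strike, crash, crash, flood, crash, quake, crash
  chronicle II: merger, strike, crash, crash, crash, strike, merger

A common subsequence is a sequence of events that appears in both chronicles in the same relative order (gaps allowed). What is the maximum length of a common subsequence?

4

Pick strike (chronicle I #6, chronicle II #2), then crash (chronicle I #7, chronicle II #3), then crash (chronicle I #8, chronicle II #4), then crash (chronicle I #10, chronicle II #5); all 4 events appear in both, in order. Since dp[12][7] = 4, nothing longer is possible.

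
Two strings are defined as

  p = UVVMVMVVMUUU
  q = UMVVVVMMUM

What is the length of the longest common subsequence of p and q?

7

Let dp[i][j] be the LCS length of the first i characters of p and the first j characters of q. dp[i][j] = dp[i-1][j-1]+1 when the i-th and j-th characters match, else max(dp[i-1][j], dp[i][j-1]).
    ·  U  M  V  V  V  V  M  M  U  M
 ·  0  0  0  0  0  0  0  0  0  0  0
 U  0  1  1  1  1  1  1  1  1  1  1
 V  0  1  1  2  2  2  2  2  2  2  2
 V  0  1  1  2  3  3  3  3  3  3  3
 M  0  1  2  2  3  3  3  4  4  4  4
 V  0  1  2  3  3  4  4  4  4  4  4
 M  0  1  2  3  3  4  4  5  5  5  5
 V  0  1  2  3  4  4  5  5  5  5  5
 V  0  1  2  3  4  5  5  5  5  5  5
 M  0  1  2  3  4  5  5  6  6  6  6
 U  0  1  2  3  4  5  5  6  6  7  7
 U  0  1  2  3  4  5  5  6  6  7  7
 U  0  1  2  3  4  5  5  6  6  7  7
dp[12][10] = 7. One LCS (by backtracking along matches): UVVVMMU.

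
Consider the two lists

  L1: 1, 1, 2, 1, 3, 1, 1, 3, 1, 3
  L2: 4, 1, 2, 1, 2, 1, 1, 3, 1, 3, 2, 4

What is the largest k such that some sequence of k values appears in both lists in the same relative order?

8

Taking 1 (L1 #1, L2 #2); then 1 (L1 #2, L2 #4); then 2 (L1 #3, L2 #5); then 1 (L1 #6, L2 #6); then 1 (L1 #7, L2 #7); then 3 (L1 #8, L2 #8); then 1 (L1 #9, L2 #9); then 3 (L1 #10, L2 #10) gives a common subsequence of length 8, and the DP table's final entry dp[10][12] is also 8, so no common subsequence is longer.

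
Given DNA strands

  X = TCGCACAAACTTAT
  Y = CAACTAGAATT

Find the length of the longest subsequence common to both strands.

Match C at X[2]=Y[1], A at X[5]=Y[3], C at X[6]=Y[4], A at X[7]=Y[6], A at X[8]=Y[8], A at X[9]=Y[9], T at X[12]=Y[10], T at X[14]=Y[11] — 8 bases in the same relative order in both, and the DP table's final entry dp[14][11] is also 8, so no common subsequence is longer.

8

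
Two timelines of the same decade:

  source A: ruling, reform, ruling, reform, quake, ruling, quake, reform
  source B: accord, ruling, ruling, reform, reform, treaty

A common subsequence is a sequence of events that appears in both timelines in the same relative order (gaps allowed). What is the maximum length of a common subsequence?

Taking ruling (source A #1, source B #2) → ruling (source A #3, source B #3) → reform (source A #4, source B #4) → reform (source A #8, source B #5) gives a common subsequence of length 4. Since dp[8][6] = 4, nothing longer is possible.

4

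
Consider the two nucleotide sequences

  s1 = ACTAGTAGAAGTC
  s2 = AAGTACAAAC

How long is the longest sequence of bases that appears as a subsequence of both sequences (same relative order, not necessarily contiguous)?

Pick A at s1[1]=s2[1], A at s1[4]=s2[2], G at s1[5]=s2[3], T at s1[6]=s2[4], A at s1[7]=s2[7], A at s1[9]=s2[8], A at s1[10]=s2[9], C at s1[13]=s2[10]; all 8 bases appear in both, in order. Since dp[13][10] = 8, nothing longer is possible.

8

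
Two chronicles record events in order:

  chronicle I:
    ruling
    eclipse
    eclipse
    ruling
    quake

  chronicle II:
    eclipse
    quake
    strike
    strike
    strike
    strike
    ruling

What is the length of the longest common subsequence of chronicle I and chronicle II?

Match eclipse [2,1]; then ruling [4,7] — 2 events in the same relative order in both. dp[5][7] = 2 confirms this is the maximum.

2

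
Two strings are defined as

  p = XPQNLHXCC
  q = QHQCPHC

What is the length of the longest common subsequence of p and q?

4

Pick Q at p[3]=q[1] → H at p[6]=q[2] → C at p[8]=q[4] → C at p[9]=q[7]; all 4 characters appear in both, in order. The LCS DP gives dp[9][7] = 4, so this is optimal.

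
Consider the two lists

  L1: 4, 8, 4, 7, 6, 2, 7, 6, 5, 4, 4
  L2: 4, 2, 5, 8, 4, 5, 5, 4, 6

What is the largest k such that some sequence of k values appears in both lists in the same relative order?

5

Let dp[i][j] be the LCS length of the first i values of L1 and the first j values of L2. dp[i][j] = dp[i-1][j-1]+1 when the i-th and j-th values match, else max(dp[i-1][j], dp[i][j-1]).
    ·  4  2  5  8  4  5  5  4  6
 ·  0  0  0  0  0  0  0  0  0  0
 4  0  1  1  1  1  1  1  1  1  1
 8  0  1  1  1  2  2  2  2  2  2
 4  0  1  1  1  2  3  3  3  3  3
 7  0  1  1  1  2  3  3  3  3  3
 6  0  1  1  1  2  3  3  3  3  4
 2  0  1  2  2  2  3  3  3  3  4
 7  0  1  2  2  2  3  3  3  3  4
 6  0  1  2  2  2  3  3  3  3  4
 5  0  1  2  3  3  3  4  4  4  4
 4  0  1  2  3  3  4  4  4  5  5
 4  0  1  2  3  3  4  4  4  5  5
dp[11][9] = 5. One LCS (by backtracking along matches): 4, 8, 4, 5, 4.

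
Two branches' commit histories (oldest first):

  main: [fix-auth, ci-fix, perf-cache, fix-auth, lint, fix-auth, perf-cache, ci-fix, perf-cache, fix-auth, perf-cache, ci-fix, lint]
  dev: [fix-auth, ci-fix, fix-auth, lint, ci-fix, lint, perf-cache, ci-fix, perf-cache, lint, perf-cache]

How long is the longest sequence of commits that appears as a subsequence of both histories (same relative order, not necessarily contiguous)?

Pick fix-auth at main[1]=dev[1]; then ci-fix at main[2]=dev[2]; then fix-auth at main[4]=dev[3]; then lint at main[5]=dev[6]; then perf-cache at main[7]=dev[7]; then ci-fix at main[8]=dev[8]; then perf-cache at main[9]=dev[9]; then perf-cache at main[11]=dev[11]; all 8 commits appear in both, in order. dp[13][11] = 8 confirms this is the maximum.

8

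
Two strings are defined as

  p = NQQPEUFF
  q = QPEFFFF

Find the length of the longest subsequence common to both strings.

5

Let dp[i][j] be the LCS length of the first i characters of p and the first j characters of q. dp[i][j] = dp[i-1][j-1]+1 when the i-th and j-th characters match, else max(dp[i-1][j], dp[i][j-1]).
    ·  Q  P  E  F  F  F  F
 ·  0  0  0  0  0  0  0  0
 N  0  0  0  0  0  0  0  0
 Q  0  1  1  1  1  1  1  1
 Q  0  1  1  1  1  1  1  1
 P  0  1  2  2  2  2  2  2
 E  0  1  2  3  3  3  3  3
 U  0  1  2  3  3  3  3  3
 F  0  1  2  3  4  4  4  4
 F  0  1  2  3  4  5  5  5
dp[8][7] = 5. One LCS (by backtracking along matches): QPEFF.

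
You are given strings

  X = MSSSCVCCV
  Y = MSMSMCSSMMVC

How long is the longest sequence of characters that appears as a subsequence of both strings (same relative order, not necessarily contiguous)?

6

One common subsequence of length 6: M [1,3]; then S [2,4]; then S [3,7]; then S [4,8]; then V [6,11]; then C [8,12]. The LCS DP gives dp[9][12] = 6, so this is optimal.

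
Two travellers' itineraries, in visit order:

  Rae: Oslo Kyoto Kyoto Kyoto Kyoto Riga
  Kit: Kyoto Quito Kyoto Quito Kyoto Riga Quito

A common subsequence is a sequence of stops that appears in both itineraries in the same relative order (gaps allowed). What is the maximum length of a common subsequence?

Pick Kyoto at Rae[2]=Kit[1], Kyoto at Rae[3]=Kit[3], Kyoto at Rae[5]=Kit[5], Riga at Rae[6]=Kit[6]; all 4 stops appear in both, in order. dp[6][7] = 4 confirms this is the maximum.

4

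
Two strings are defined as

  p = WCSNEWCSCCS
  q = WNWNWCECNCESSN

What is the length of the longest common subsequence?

7

Taking W at p[1]=q[3], then N at p[4]=q[4], then W at p[6]=q[5], then C at p[7]=q[6], then C at p[9]=q[8], then C at p[10]=q[10], then S at p[11]=q[13] gives a common subsequence of length 7, and the DP table's final entry dp[11][14] is also 7, so no common subsequence is longer.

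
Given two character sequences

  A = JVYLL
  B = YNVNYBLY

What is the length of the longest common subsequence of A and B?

Taking V (A #2, B #3) → Y (A #3, B #5) → L (A #4, B #7) gives a common subsequence of length 3. dp[5][8] = 3 confirms this is the maximum.

3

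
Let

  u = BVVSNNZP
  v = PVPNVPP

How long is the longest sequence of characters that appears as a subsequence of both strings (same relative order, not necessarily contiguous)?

One common subsequence of length 3: V at u[2]=v[2]; then V at u[3]=v[5]; then P at u[8]=v[7]. dp[8][7] = 3 confirms this is the maximum.

3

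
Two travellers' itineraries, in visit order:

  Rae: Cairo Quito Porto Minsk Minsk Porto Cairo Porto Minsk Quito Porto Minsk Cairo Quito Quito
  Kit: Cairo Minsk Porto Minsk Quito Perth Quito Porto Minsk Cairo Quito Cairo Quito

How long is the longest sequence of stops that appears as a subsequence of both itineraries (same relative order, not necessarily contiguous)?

10

Taking Cairo (Rae #1, Kit #1), Minsk (Rae #5, Kit #2), Porto (Rae #8, Kit #3), Minsk (Rae #9, Kit #4), Quito (Rae #10, Kit #7), Porto (Rae #11, Kit #8), Minsk (Rae #12, Kit #9), Cairo (Rae #13, Kit #10), Quito (Rae #14, Kit #11), Quito (Rae #15, Kit #13) gives a common subsequence of length 10, and the DP table's final entry dp[15][13] is also 10, so no common subsequence is longer.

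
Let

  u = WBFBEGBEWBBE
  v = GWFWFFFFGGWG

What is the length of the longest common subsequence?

One common subsequence of length 4: W [1,4]; then F [3,8]; then G [6,10]; then W [9,11], and the DP table's final entry dp[12][12] is also 4, so no common subsequence is longer.

4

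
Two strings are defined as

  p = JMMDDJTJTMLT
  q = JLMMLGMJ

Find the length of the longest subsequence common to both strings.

4

Pick J at p[1]=q[1], M at p[2]=q[4], M at p[3]=q[7], J at p[8]=q[8]; all 4 characters appear in both, in order. Since dp[12][8] = 4, nothing longer is possible.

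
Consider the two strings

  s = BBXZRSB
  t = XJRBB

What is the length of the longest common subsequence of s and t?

Match X (s #3, t #1), then R (s #5, t #3), then B (s #7, t #5) — 3 characters in the same relative order in both, and the DP table's final entry dp[7][5] is also 3, so no common subsequence is longer.

3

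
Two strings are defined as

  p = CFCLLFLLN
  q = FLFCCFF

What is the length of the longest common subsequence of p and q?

One common subsequence of length 3: C at p[1]=q[5], F at p[2]=q[6], F at p[6]=q[7], and the DP table's final entry dp[9][7] is also 3, so no common subsequence is longer.

3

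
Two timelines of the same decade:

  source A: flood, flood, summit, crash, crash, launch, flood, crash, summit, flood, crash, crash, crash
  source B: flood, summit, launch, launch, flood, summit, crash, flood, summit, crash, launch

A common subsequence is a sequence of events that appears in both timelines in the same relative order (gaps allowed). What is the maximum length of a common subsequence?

Taking flood (source A #1, source B #1) → flood (source A #2, source B #5) → summit (source A #3, source B #6) → crash (source A #5, source B #7) → flood (source A #7, source B #8) → summit (source A #9, source B #9) → crash (source A #11, source B #10) gives a common subsequence of length 7. dp[13][11] = 7 confirms this is the maximum.

7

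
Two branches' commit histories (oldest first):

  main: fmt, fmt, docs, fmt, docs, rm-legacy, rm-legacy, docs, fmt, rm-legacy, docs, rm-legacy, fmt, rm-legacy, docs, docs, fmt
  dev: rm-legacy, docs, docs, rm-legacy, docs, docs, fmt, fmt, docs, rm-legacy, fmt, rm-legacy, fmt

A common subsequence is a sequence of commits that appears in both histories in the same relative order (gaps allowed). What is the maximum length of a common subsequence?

Match docs [3,2], docs [5,3], rm-legacy [6,4], docs [8,6], fmt [9,8], docs [11,9], rm-legacy [12,10], fmt [13,11], rm-legacy [14,12], fmt [17,13] — 10 commits in the same relative order in both, and the DP table's final entry dp[17][13] is also 10, so no common subsequence is longer.

10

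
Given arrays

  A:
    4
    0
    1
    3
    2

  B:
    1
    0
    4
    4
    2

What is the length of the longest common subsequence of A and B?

2

Taking 4 [1,4], then 2 [5,5] gives a common subsequence of length 2. The LCS DP gives dp[5][5] = 2, so this is optimal.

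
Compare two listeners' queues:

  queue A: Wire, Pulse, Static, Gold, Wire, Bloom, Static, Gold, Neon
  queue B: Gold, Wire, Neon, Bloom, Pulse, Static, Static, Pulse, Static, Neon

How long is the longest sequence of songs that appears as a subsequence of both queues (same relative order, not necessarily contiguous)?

5

Taking Wire (queue A #1, queue B #2) → Pulse (queue A #2, queue B #5) → Static (queue A #3, queue B #7) → Static (queue A #7, queue B #9) → Neon (queue A #9, queue B #10) gives a common subsequence of length 5. The LCS DP gives dp[9][10] = 5, so this is optimal.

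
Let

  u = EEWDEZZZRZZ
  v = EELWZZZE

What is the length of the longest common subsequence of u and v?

6

Let dp[i][j] be the LCS length of the first i characters of u and the first j characters of v. dp[i][j] = dp[i-1][j-1]+1 when the i-th and j-th characters match, else max(dp[i-1][j], dp[i][j-1]).
    ·  E  E  L  W  Z  Z  Z  E
 ·  0  0  0  0  0  0  0  0  0
 E  0  1  1  1  1  1  1  1  1
 E  0  1  2  2  2  2  2  2  2
 W  0  1  2  2  3  3  3  3  3
 D  0  1  2  2  3  3  3  3  3
 E  0  1  2  2  3  3  3  3  4
 Z  0  1  2  2  3  4  4  4  4
 Z  0  1  2  2  3  4  5  5  5
 Z  0  1  2  2  3  4  5  6  6
 R  0  1  2  2  3  4  5  6  6
 Z  0  1  2  2  3  4  5  6  6
 Z  0  1  2  2  3  4  5  6  6
dp[11][8] = 6. One LCS (by backtracking along matches): EEWZZZ.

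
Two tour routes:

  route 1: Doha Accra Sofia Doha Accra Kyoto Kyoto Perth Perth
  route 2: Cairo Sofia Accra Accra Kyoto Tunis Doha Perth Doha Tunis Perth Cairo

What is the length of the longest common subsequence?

Match Accra (route 1 #2, route 2 #3) → Accra (route 1 #5, route 2 #4) → Kyoto (route 1 #6, route 2 #5) → Perth (route 1 #8, route 2 #8) → Perth (route 1 #9, route 2 #11) — 5 stops in the same relative order in both. The LCS DP gives dp[9][12] = 5, so this is optimal.

5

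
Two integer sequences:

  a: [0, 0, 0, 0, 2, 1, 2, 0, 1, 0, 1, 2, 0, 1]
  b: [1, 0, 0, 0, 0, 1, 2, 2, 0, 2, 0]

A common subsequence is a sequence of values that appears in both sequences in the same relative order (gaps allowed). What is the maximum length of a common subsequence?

9

Pick 0 [1,2]; then 0 [2,3]; then 0 [3,4]; then 0 [4,5]; then 2 [5,7]; then 2 [7,8]; then 0 [10,9]; then 2 [12,10]; then 0 [13,11]; all 9 values appear in both, in order. Since dp[14][11] = 9, nothing longer is possible.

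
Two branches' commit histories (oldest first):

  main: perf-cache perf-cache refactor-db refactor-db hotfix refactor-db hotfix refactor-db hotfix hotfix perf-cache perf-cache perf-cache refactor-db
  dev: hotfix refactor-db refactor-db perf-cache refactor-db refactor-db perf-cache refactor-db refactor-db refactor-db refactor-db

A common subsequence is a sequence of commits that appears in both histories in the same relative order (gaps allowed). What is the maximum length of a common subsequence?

Pick perf-cache at main[1]=dev[4]; then perf-cache at main[2]=dev[7]; then refactor-db at main[4]=dev[8]; then refactor-db at main[6]=dev[9]; then refactor-db at main[8]=dev[10]; then refactor-db at main[14]=dev[11]; all 6 commits appear in both, in order. Since dp[14][11] = 6, nothing longer is possible.

6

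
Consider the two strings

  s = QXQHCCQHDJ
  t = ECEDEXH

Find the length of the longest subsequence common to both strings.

2

Pick X at s[2]=t[6], H at s[8]=t[7]; all 2 characters appear in both, in order. Since dp[10][7] = 2, nothing longer is possible.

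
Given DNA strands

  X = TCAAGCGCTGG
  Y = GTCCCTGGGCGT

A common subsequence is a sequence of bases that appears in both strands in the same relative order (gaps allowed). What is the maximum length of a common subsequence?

Pick T (X #1, Y #2), then C (X #2, Y #3), then C (X #6, Y #4), then C (X #8, Y #5), then T (X #9, Y #6), then G (X #10, Y #9), then G (X #11, Y #11); all 7 bases appear in both, in order. Since dp[11][12] = 7, nothing longer is possible.

7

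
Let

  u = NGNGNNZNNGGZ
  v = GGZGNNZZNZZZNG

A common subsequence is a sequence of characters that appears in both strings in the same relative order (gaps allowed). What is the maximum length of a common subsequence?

8

Match G [2,2], G [4,4], N [5,5], N [6,6], Z [7,8], N [8,9], N [9,13], G [11,14] — 8 characters in the same relative order in both. Since dp[12][14] = 8, nothing longer is possible.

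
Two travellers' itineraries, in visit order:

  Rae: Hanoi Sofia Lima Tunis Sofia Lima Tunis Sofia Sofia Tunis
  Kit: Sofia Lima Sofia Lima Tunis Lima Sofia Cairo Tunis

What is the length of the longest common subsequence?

Match Sofia (Rae #2, Kit #1) → Lima (Rae #3, Kit #2) → Sofia (Rae #5, Kit #3) → Lima (Rae #6, Kit #4) → Tunis (Rae #7, Kit #5) → Sofia (Rae #8, Kit #7) → Tunis (Rae #10, Kit #9) — 7 stops in the same relative order in both, and the DP table's final entry dp[10][9] is also 7, so no common subsequence is longer.

7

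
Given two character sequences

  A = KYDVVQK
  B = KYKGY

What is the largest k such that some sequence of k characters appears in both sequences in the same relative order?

Pick K (A #1, B #1), Y (A #2, B #2), K (A #7, B #3); all 3 characters appear in both, in order. dp[7][5] = 3 confirms this is the maximum.

3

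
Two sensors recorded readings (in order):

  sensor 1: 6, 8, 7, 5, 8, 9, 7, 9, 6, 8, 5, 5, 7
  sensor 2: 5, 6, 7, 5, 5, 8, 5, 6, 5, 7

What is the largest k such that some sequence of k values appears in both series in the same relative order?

Let dp[i][j] be the LCS length of the first i values of sensor 1 and the first j values of sensor 2. dp[i][j] = dp[i-1][j-1]+1 when the i-th and j-th values match, else max(dp[i-1][j], dp[i][j-1]).
    ·  5  6  7  5  5  8  5  6  5  7
 ·  0  0  0  0  0  0  0  0  0  0  0
 6  0  0  1  1  1  1  1  1  1  1  1
 8  0  0  1  1  1  1  2  2  2  2  2
 7  0  0  1  2  2  2  2  2  2  2  3
 5  0  1  1  2  3  3  3  3  3  3  3
 8  0  1  1  2  3  3  4  4  4  4  4
 9  0  1  1  2  3  3  4  4  4  4  4
 7  0  1  1  2  3  3  4  4  4  4  5
 9  0  1  1  2  3  3  4  4  4  4  5
 6  0  1  2  2  3  3  4  4  5  5  5
 8  0  1  2  2  3  3  4  4  5  5  5
 5  0  1  2  2  3  4  4  5  5  6  6
 5  0  1  2  2  3  4  4  5  5  6  6
 7  0  1  2  3  3  4  4  5  5  6  7
dp[13][10] = 7. One LCS (by backtracking along matches): 6, 7, 5, 8, 6, 5, 7.

7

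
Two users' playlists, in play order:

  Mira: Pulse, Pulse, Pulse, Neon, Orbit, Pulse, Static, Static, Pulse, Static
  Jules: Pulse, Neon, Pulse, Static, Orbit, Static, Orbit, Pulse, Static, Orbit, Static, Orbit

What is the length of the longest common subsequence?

Match Pulse [3,1] → Neon [4,2] → Pulse [6,3] → Static [7,4] → Static [8,6] → Pulse [9,8] → Static [10,11] — 7 songs in the same relative order in both. dp[10][12] = 7 confirms this is the maximum.

7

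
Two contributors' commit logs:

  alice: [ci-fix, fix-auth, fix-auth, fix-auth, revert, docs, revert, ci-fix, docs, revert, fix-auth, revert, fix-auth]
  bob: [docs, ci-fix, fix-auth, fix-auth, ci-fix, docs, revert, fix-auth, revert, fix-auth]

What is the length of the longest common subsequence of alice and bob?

Taking ci-fix at alice[1]=bob[2]; then fix-auth at alice[3]=bob[3]; then fix-auth at alice[4]=bob[4]; then ci-fix at alice[8]=bob[5]; then docs at alice[9]=bob[6]; then revert at alice[10]=bob[7]; then fix-auth at alice[11]=bob[8]; then revert at alice[12]=bob[9]; then fix-auth at alice[13]=bob[10] gives a common subsequence of length 9. Since dp[13][10] = 9, nothing longer is possible.

9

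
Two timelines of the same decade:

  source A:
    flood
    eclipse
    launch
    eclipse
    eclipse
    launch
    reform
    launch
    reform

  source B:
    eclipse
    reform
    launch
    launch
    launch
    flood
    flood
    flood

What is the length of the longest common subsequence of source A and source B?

Taking eclipse at source A[2]=source B[1]; then launch at source A[3]=source B[3]; then launch at source A[6]=source B[4]; then launch at source A[8]=source B[5] gives a common subsequence of length 4. dp[9][8] = 4 confirms this is the maximum.

4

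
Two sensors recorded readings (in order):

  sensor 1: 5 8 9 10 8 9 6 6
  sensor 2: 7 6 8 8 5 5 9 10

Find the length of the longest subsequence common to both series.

Match 5 [1,6], then 9 [3,7], then 10 [4,8] — 3 values in the same relative order in both. Since dp[8][8] = 3, nothing longer is possible.

3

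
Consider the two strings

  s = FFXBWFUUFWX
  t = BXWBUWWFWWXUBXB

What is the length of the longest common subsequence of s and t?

6

Match X at s[3]=t[2] → B at s[4]=t[4] → W at s[5]=t[7] → F at s[6]=t[8] → U at s[7]=t[12] → X at s[11]=t[14] — 6 characters in the same relative order in both. Since dp[11][15] = 6, nothing longer is possible.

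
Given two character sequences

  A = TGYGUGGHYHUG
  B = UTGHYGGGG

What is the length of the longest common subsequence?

Match T (A #1, B #2); then G (A #2, B #3); then Y (A #3, B #5); then G (A #4, B #6); then G (A #6, B #7); then G (A #7, B #8); then G (A #12, B #9) — 7 characters in the same relative order in both. The LCS DP gives dp[12][9] = 7, so this is optimal.

7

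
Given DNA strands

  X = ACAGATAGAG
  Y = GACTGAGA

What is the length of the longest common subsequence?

6

Match A (X #1, Y #2); then C (X #2, Y #3); then G (X #4, Y #5); then A (X #7, Y #6); then G (X #8, Y #7); then A (X #9, Y #8) — 6 bases in the same relative order in both. dp[10][8] = 6 confirms this is the maximum.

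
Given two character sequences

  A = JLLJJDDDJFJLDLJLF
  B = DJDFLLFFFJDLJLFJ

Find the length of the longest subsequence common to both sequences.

One common subsequence of length 10: J (A #1, B #2) → L (A #2, B #5) → L (A #3, B #6) → F (A #10, B #9) → J (A #11, B #10) → D (A #13, B #11) → L (A #14, B #12) → J (A #15, B #13) → L (A #16, B #14) → F (A #17, B #15). The LCS DP gives dp[17][16] = 10, so this is optimal.

10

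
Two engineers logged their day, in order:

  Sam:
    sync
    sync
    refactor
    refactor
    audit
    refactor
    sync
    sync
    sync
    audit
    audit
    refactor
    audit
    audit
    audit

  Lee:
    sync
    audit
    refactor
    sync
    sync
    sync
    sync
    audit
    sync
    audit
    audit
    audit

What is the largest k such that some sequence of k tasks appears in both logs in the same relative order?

10

One common subsequence of length 10: sync (Sam #2, Lee #1), then audit (Sam #5, Lee #2), then refactor (Sam #6, Lee #3), then sync (Sam #7, Lee #5), then sync (Sam #8, Lee #6), then sync (Sam #9, Lee #7), then audit (Sam #10, Lee #8), then audit (Sam #13, Lee #10), then audit (Sam #14, Lee #11), then audit (Sam #15, Lee #12). dp[15][12] = 10 confirms this is the maximum.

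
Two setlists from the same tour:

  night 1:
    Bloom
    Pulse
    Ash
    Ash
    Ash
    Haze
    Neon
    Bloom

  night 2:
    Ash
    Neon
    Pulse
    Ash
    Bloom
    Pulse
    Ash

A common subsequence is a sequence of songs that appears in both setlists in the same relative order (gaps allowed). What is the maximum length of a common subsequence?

Taking Bloom (night 1 #1, night 2 #5), then Pulse (night 1 #2, night 2 #6), then Ash (night 1 #5, night 2 #7) gives a common subsequence of length 3. Since dp[8][7] = 3, nothing longer is possible.

3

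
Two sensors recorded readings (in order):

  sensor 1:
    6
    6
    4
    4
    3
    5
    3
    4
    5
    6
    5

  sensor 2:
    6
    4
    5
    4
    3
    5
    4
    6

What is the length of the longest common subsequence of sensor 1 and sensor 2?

7

Taking 6 at sensor 1[2]=sensor 2[1], then 4 at sensor 1[3]=sensor 2[2], then 4 at sensor 1[4]=sensor 2[4], then 3 at sensor 1[5]=sensor 2[5], then 5 at sensor 1[6]=sensor 2[6], then 4 at sensor 1[8]=sensor 2[7], then 6 at sensor 1[10]=sensor 2[8] gives a common subsequence of length 7. dp[11][8] = 7 confirms this is the maximum.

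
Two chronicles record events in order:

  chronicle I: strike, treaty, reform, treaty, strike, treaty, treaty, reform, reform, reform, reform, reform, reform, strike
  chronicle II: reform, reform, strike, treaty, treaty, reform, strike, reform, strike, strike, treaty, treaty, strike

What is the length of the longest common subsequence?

7

One common subsequence of length 7: strike (chronicle I #1, chronicle II #3) → treaty (chronicle I #2, chronicle II #5) → reform (chronicle I #3, chronicle II #8) → strike (chronicle I #5, chronicle II #10) → treaty (chronicle I #6, chronicle II #11) → treaty (chronicle I #7, chronicle II #12) → strike (chronicle I #14, chronicle II #13). Since dp[14][13] = 7, nothing longer is possible.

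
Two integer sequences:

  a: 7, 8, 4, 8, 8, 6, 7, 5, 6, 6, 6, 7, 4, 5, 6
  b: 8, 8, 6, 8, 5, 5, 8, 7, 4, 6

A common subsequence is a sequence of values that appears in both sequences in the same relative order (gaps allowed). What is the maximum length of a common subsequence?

One common subsequence of length 7: 8 (a #2, b #1), then 8 (a #4, b #2), then 8 (a #5, b #4), then 5 (a #8, b #6), then 7 (a #12, b #8), then 4 (a #13, b #9), then 6 (a #15, b #10). Since dp[15][10] = 7, nothing longer is possible.

7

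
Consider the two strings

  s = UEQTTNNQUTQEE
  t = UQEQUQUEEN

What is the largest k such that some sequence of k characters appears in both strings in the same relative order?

Pick U (s #1, t #1), then E (s #2, t #3), then Q (s #3, t #4), then Q (s #8, t #6), then U (s #9, t #7), then E (s #12, t #8), then E (s #13, t #9); all 7 characters appear in both, in order. Since dp[13][10] = 7, nothing longer is possible.

7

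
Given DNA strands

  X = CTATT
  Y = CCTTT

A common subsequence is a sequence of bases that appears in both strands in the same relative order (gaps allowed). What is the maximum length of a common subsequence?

4

Let dp[i][j] be the LCS length of the first i bases of X and the first j bases of Y. dp[i][j] = dp[i-1][j-1]+1 when the i-th and j-th bases match, else max(dp[i-1][j], dp[i][j-1]).
    ·  C  C  T  T  T
 ·  0  0  0  0  0  0
 C  0  1  1  1  1  1
 T  0  1  1  2  2  2
 A  0  1  1  2  2  2
 T  0  1  1  2  3  3
 T  0  1  1  2  3  4
dp[5][5] = 4. One LCS (by backtracking along matches): CTTT.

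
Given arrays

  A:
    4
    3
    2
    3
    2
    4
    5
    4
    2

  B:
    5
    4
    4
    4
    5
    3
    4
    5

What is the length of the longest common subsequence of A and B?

Match 4 (A #1, B #4), then 3 (A #4, B #6), then 4 (A #6, B #7), then 5 (A #7, B #8) — 4 values in the same relative order in both. Since dp[9][8] = 4, nothing longer is possible.

4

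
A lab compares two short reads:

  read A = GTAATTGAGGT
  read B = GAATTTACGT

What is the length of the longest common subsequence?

8

Taking G (read A #1, read B #1), then A (read A #3, read B #2), then A (read A #4, read B #3), then T (read A #5, read B #5), then T (read A #6, read B #6), then A (read A #8, read B #7), then G (read A #10, read B #9), then T (read A #11, read B #10) gives a common subsequence of length 8. The LCS DP gives dp[11][10] = 8, so this is optimal.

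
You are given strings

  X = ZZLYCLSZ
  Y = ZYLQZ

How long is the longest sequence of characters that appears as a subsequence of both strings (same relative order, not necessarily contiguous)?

Pick Z (X #2, Y #1), Y (X #4, Y #2), L (X #6, Y #3), Z (X #8, Y #5); all 4 characters appear in both, in order. The LCS DP gives dp[8][5] = 4, so this is optimal.

4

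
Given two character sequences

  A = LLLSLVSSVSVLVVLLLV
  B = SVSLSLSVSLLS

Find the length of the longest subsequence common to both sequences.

One common subsequence of length 8: L (A #3, B #4) → S (A #4, B #5) → L (A #5, B #6) → S (A #8, B #7) → V (A #9, B #8) → S (A #10, B #9) → L (A #12, B #10) → L (A #15, B #11). The LCS DP gives dp[18][12] = 8, so this is optimal.

8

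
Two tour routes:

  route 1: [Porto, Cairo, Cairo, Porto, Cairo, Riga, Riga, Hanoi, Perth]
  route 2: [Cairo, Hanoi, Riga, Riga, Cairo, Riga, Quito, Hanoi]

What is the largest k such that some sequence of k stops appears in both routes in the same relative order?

Match Cairo (route 1 #2, route 2 #1) → Cairo (route 1 #5, route 2 #5) → Riga (route 1 #6, route 2 #6) → Hanoi (route 1 #8, route 2 #8) — 4 stops in the same relative order in both. The LCS DP gives dp[9][8] = 4, so this is optimal.

4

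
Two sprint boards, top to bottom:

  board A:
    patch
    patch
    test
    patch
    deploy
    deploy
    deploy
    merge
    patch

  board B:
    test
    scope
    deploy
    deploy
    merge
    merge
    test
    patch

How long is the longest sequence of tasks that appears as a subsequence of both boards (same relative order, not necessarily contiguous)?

Match test (board A #3, board B #1), then deploy (board A #5, board B #3), then deploy (board A #6, board B #4), then merge (board A #8, board B #6), then patch (board A #9, board B #8) — 5 tasks in the same relative order in both, and the DP table's final entry dp[9][8] is also 5, so no common subsequence is longer.

5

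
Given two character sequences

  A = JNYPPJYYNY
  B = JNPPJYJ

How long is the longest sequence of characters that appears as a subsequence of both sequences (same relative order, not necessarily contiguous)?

6

Let dp[i][j] be the LCS length of the first i characters of A and the first j characters of B. dp[i][j] = dp[i-1][j-1]+1 when the i-th and j-th characters match, else max(dp[i-1][j], dp[i][j-1]).
    ·  J  N  P  P  J  Y  J
 ·  0  0  0  0  0  0  0  0
 J  0  1  1  1  1  1  1  1
 N  0  1  2  2  2  2  2  2
 Y  0  1  2  2  2  2  3  3
 P  0  1  2  3  3  3  3  3
 P  0  1  2  3  4  4  4  4
 J  0  1  2  3  4  5  5  5
 Y  0  1  2  3  4  5  6  6
 Y  0  1  2  3  4  5  6  6
 N  0  1  2  3  4  5  6  6
 Y  0  1  2  3  4  5  6  6
dp[10][7] = 6. One LCS (by backtracking along matches): JNPPJY.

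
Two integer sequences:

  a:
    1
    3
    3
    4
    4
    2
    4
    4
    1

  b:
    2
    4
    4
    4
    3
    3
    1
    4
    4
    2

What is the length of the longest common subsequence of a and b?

Let dp[i][j] be the LCS length of the first i values of a and the first j values of b. dp[i][j] = dp[i-1][j-1]+1 when the i-th and j-th values match, else max(dp[i-1][j], dp[i][j-1]).
    ·  2  4  4  4  3  3  1  4  4  2
 ·  0  0  0  0  0  0  0  0  0  0  0
 1  0  0  0  0  0  0  0  1  1  1  1
 3  0  0  0  0  0  1  1  1  1  1  1
 3  0  0  0  0  0  1  2  2  2  2  2
 4  0  0  1  1  1  1  2  2  3  3  3
 4  0  0  1  2  2  2  2  2  3  4  4
 2  0  1  1  2  2  2  2  2  3  4  5
 4  0  1  2  2  3  3  3  3  3  4  5
 4  0  1  2  3  3  3  3  3  4  4  5
 1  0  1  2  3  3  3  3  4  4  4  5
dp[9][10] = 5. One LCS (by backtracking along matches): 3, 3, 4, 4, 2.

5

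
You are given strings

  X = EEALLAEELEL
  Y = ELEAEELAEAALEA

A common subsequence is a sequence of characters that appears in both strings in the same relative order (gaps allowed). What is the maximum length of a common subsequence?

8

Pick E (X #1, Y #1) → E (X #2, Y #3) → A (X #3, Y #4) → L (X #5, Y #7) → A (X #6, Y #8) → E (X #7, Y #9) → L (X #9, Y #12) → E (X #10, Y #13); all 8 characters appear in both, in order. Since dp[11][14] = 8, nothing longer is possible.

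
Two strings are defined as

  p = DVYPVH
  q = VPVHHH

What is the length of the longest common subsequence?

Let dp[i][j] be the LCS length of the first i characters of p and the first j characters of q. dp[i][j] = dp[i-1][j-1]+1 when the i-th and j-th characters match, else max(dp[i-1][j], dp[i][j-1]).
    ·  V  P  V  H  H  H
 ·  0  0  0  0  0  0  0
 D  0  0  0  0  0  0  0
 V  0  1  1  1  1  1  1
 Y  0  1  1  1  1  1  1
 P  0  1  2  2  2  2  2
 V  0  1  2  3  3  3  3
 H  0  1  2  3  4  4  4
dp[6][6] = 4. One LCS (by backtracking along matches): VPVH.

4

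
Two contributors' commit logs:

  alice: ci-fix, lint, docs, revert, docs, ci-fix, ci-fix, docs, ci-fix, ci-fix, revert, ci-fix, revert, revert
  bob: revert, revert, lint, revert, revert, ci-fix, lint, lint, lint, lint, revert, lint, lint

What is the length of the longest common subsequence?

5

Match lint (alice #2, bob #3); then revert (alice #4, bob #4); then revert (alice #11, bob #5); then ci-fix (alice #12, bob #6); then revert (alice #13, bob #11) — 5 commits in the same relative order in both, and the DP table's final entry dp[14][13] is also 5, so no common subsequence is longer.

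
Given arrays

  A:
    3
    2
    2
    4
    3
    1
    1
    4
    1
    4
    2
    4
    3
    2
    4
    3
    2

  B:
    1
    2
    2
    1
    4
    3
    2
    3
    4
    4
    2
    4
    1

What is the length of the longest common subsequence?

Match 2 at A[2]=B[2] → 2 at A[3]=B[3] → 4 at A[4]=B[5] → 3 at A[5]=B[8] → 4 at A[8]=B[9] → 4 at A[10]=B[10] → 2 at A[11]=B[11] → 4 at A[12]=B[12] — 8 values in the same relative order in both. Since dp[17][13] = 8, nothing longer is possible.

8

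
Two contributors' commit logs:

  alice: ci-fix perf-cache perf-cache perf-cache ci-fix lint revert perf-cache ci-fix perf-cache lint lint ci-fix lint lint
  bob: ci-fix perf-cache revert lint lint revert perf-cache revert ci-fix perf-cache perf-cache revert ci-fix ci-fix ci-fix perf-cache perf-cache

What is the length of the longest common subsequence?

8

Taking ci-fix [1,1] → perf-cache [2,2] → lint [6,5] → revert [7,6] → perf-cache [8,7] → ci-fix [9,9] → perf-cache [10,11] → ci-fix [13,15] gives a common subsequence of length 8, and the DP table's final entry dp[15][17] is also 8, so no common subsequence is longer.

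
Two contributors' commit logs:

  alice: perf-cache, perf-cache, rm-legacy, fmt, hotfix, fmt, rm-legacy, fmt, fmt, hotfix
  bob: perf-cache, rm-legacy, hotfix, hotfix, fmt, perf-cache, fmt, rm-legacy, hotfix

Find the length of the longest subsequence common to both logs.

6

Taking perf-cache (alice #2, bob #1) → rm-legacy (alice #3, bob #2) → fmt (alice #4, bob #5) → fmt (alice #6, bob #7) → rm-legacy (alice #7, bob #8) → hotfix (alice #10, bob #9) gives a common subsequence of length 6. The LCS DP gives dp[10][9] = 6, so this is optimal.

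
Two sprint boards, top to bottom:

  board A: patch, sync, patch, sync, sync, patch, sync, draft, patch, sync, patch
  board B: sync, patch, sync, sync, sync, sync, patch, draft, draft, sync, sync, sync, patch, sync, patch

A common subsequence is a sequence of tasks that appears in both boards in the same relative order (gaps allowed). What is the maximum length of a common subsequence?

9

Match patch at board A[1]=board B[2]; then sync at board A[2]=board B[6]; then patch at board A[3]=board B[7]; then sync at board A[4]=board B[10]; then sync at board A[5]=board B[11]; then sync at board A[7]=board B[12]; then patch at board A[9]=board B[13]; then sync at board A[10]=board B[14]; then patch at board A[11]=board B[15] — 9 tasks in the same relative order in both. dp[11][15] = 9 confirms this is the maximum.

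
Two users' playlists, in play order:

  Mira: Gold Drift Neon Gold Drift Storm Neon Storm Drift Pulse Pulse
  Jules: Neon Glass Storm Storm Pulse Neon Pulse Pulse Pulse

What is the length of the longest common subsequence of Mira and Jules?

5

Match Neon (Mira #3, Jules #1); then Storm (Mira #6, Jules #4); then Neon (Mira #7, Jules #6); then Pulse (Mira #10, Jules #8); then Pulse (Mira #11, Jules #9) — 5 songs in the same relative order in both. The LCS DP gives dp[11][9] = 5, so this is optimal.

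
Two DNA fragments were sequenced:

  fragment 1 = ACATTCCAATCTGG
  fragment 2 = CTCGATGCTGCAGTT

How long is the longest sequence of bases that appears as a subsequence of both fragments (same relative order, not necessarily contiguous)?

9

Pick C at fragment 1[2]=fragment 2[1]; then T at fragment 1[5]=fragment 2[2]; then C at fragment 1[6]=fragment 2[3]; then A at fragment 1[9]=fragment 2[5]; then T at fragment 1[10]=fragment 2[6]; then C at fragment 1[11]=fragment 2[8]; then T at fragment 1[12]=fragment 2[9]; then G at fragment 1[13]=fragment 2[10]; then G at fragment 1[14]=fragment 2[13]; all 9 bases appear in both, in order, and the DP table's final entry dp[14][15] is also 9, so no common subsequence is longer.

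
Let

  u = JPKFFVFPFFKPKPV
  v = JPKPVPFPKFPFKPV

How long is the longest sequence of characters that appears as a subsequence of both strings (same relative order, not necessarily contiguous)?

11

Taking J at u[1]=v[1], P at u[2]=v[2], K at u[3]=v[3], V at u[6]=v[5], F at u[7]=v[7], P at u[8]=v[8], F at u[9]=v[10], F at u[10]=v[12], K at u[13]=v[13], P at u[14]=v[14], V at u[15]=v[15] gives a common subsequence of length 11, and the DP table's final entry dp[15][15] is also 11, so no common subsequence is longer.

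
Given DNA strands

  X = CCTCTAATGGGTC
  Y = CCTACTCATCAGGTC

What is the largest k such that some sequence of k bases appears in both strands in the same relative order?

One common subsequence of length 11: C at X[1]=Y[1], C at X[2]=Y[2], T at X[3]=Y[3], C at X[4]=Y[5], T at X[5]=Y[6], A at X[6]=Y[8], A at X[7]=Y[11], G at X[10]=Y[12], G at X[11]=Y[13], T at X[12]=Y[14], C at X[13]=Y[15], and the DP table's final entry dp[13][15] is also 11, so no common subsequence is longer.

11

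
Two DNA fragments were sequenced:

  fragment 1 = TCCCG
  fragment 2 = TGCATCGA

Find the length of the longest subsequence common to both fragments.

Let dp[i][j] be the LCS length of the first i bases of fragment 1 and the first j bases of fragment 2. dp[i][j] = dp[i-1][j-1]+1 when the i-th and j-th bases match, else max(dp[i-1][j], dp[i][j-1]).
    ·  T  G  C  A  T  C  G  A
 ·  0  0  0  0  0  0  0  0  0
 T  0  1  1  1  1  1  1  1  1
 C  0  1  1  2  2  2  2  2  2
 C  0  1  1  2  2  2  3  3  3
 C  0  1  1  2  2  2  3  3  3
 G  0  1  2  2  2  2  3  4  4
dp[5][8] = 4. One LCS (by backtracking along matches): TCCG.

4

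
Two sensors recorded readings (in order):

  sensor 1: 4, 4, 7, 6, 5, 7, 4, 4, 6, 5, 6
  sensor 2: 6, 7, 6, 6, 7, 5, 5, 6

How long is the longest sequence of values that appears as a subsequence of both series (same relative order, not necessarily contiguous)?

5

Pick 7 at sensor 1[3]=sensor 2[2] → 6 at sensor 1[4]=sensor 2[4] → 5 at sensor 1[5]=sensor 2[6] → 5 at sensor 1[10]=sensor 2[7] → 6 at sensor 1[11]=sensor 2[8]; all 5 values appear in both, in order, and the DP table's final entry dp[11][8] is also 5, so no common subsequence is longer.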